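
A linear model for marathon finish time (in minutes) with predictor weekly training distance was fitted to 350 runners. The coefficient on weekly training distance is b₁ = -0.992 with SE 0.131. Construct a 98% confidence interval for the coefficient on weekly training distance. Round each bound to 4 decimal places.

(-1.2982, -0.6858)

df = n − 2 = 350 − 2 = 348.
t* = t_{0.01, 348} = 2.337111.
Margin = t* × SE = 2.337111 × 0.131 = 0.306162.
CI: -0.992 ± 0.306162 → (-1.2982, -0.6858).
With 98% confidence, each one-unit increase in weekly training distance is associated with a change of between -1.2982 and -0.6858 minutes in marathon finish time.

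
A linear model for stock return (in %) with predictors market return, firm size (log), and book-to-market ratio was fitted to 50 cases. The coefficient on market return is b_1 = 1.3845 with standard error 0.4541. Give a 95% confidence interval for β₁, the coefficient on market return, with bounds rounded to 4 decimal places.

df = n − k − 1 = 50 − 3 − 1 = 46.
t* = t_{0.025, 46} = 2.012896.
Margin = t* × SE = 2.012896 × 0.4541 = 0.914056.
CI: 1.3845 ± 0.914056 → (0.4704, 2.2986).
With 95% confidence, each one-unit increase in market return is associated with a change of between 0.4704 and 2.2986 % in stock return, holding the other predictors fixed.

(0.4704, 2.2986)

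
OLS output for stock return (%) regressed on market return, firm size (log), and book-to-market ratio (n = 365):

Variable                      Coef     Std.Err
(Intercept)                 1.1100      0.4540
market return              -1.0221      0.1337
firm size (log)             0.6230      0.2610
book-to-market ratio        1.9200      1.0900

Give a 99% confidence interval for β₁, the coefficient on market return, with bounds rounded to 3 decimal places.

Read off: b = -1.0221, SE = 0.1337 for market return.
df = n − k − 1 = 365 − 3 − 1 = 361.
t* = t_{0.005, 361} = 2.589517.
Margin = t* × SE = 2.589517 × 0.1337 = 0.34622.
CI: -1.0221 ± 0.34622 → (-1.368, -0.676).

(-1.368, -0.676)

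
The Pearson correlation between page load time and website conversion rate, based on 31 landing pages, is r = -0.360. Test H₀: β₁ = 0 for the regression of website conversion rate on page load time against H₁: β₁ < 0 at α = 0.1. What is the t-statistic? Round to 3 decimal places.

t = r·√(n − 2)/√(1 − r²) = -0.360·√29/√0.8704 = -2.078.
df = n − 2 = 29.
One-sided p ≈ 0.0233, which is < 0.1, so reject H₀.
There is evidence of a linear association between page load time and website conversion rate.

t = -2.078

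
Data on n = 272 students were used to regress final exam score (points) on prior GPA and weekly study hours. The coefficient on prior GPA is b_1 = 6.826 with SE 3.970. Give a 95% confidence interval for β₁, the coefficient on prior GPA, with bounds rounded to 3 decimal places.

(-0.990, 14.642)

df = n − k − 1 = 272 − 2 − 1 = 269.
t* = t_{0.025, 269} = 1.968822.
Margin = t* × SE = 1.968822 × 3.970 = 7.81622.
CI: 6.826 ± 7.81622 → (-0.990, 14.642).
With 95% confidence, each one-unit increase in prior GPA is associated with a change of between -0.990 and 14.642 points in final exam score, holding the other predictors fixed.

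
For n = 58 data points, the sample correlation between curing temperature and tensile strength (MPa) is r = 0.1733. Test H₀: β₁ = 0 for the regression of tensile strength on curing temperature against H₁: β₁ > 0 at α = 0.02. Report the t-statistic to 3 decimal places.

t = r·√(n − 2)/√(1 − r²) = 0.1733·√56/√0.969967 = 1.317.
df = n − 2 = 56.
One-sided p ≈ 0.0966, which is ≥ 0.02, so fail to reject H₀.
The data do not give significant evidence of a linear association between curing temperature and tensile strength.

t = 1.317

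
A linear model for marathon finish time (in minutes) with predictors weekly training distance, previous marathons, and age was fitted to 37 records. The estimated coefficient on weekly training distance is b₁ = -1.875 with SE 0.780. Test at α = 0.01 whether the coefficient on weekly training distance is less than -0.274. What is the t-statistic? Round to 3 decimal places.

t = -2.053

H₀: β₁ = -0.274 vs H₁: β₁ < -0.274.
t = (b₁ − β₁⁰)/SE = (-1.875 − (-0.274)) / 0.780 = -2.053.
df = n − k − 1 = 37 − 3 − 1 = 33.
One-sided p ≈ 0.0241, which is ≥ 0.01, so fail to reject H₀.
The data do not give significant evidence that the true slope on weekly training distance is below -0.274 minutes per unit, holding the other predictors fixed.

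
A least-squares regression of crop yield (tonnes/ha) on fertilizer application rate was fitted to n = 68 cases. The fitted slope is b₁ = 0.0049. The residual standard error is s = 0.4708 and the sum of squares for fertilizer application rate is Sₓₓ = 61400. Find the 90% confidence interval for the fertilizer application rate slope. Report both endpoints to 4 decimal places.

(0.0017, 0.0081)

SE(b₁) = s/√Sₓₓ = 0.4708/√61400 = 0.00189999.
df = n − 2 = 66.
t* = t_{0.05, 66} = 1.668271.
Margin = t* × SE = 1.668271 × 0.00189999 = 0.003170.
CI: 0.0049 ± 0.003170 → (0.0017, 0.0081).
With 90% confidence, each one-unit increase in fertilizer application rate is associated with a change of between 0.0017 and 0.0081 tonnes/ha in crop yield.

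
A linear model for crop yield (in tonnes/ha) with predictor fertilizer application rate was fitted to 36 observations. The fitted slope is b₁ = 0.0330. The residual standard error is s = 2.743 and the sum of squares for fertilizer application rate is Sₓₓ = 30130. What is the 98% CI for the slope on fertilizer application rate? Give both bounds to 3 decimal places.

(-0.006, 0.072)

SE(b₁) = s/√Sₓₓ = 2.743/√30130 = 0.0158025.
df = n − 2 = 34.
t* = t_{0.01, 34} = 2.44115.
Margin = t* × SE = 2.44115 × 0.0158025 = 0.03858.
CI: 0.0330 ± 0.03858 → (-0.006, 0.072).
With 98% confidence, each one-unit increase in fertilizer application rate is associated with a change of between -0.006 and 0.072 tonnes/ha in crop yield.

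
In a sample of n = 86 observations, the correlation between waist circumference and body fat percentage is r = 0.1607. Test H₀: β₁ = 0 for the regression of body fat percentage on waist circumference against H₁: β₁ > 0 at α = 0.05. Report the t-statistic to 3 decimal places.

t = r·√(n − 2)/√(1 − r²) = 0.1607·√84/√0.974176 = 1.492.
df = n − 2 = 84.
One-sided p ≈ 0.0697, which is ≥ 0.05, so fail to reject H₀.
The data do not give significant evidence of a linear association between waist circumference and body fat percentage.

t = 1.492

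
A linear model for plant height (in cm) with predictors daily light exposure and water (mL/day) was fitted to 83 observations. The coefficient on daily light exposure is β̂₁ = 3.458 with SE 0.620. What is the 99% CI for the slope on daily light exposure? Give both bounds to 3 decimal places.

(1.822, 5.094)

df = n − k − 1 = 83 − 2 − 1 = 80.
t* = t_{0.005, 80} = 2.638691.
Margin = t* × SE = 2.638691 × 0.620 = 1.63599.
CI: 3.458 ± 1.63599 → (1.822, 5.094).
With 99% confidence, each one-unit increase in daily light exposure is associated with a change of between 1.822 and 5.094 cm in plant height, holding the other predictors fixed.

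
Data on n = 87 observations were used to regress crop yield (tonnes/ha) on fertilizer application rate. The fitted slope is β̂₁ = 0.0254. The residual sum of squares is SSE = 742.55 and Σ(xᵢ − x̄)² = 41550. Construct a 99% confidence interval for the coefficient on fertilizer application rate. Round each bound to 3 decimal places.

(-0.013, 0.064)

MSE = SSE/(n − 2) = 742.55/85 = 8.73588.
SE(β̂₁) = √(MSE/Sₓₓ) = √(8.73588/41550) = 0.0145.
df = n − 2 = 85.
t* = t_{0.005, 85} = 2.634914.
Margin = t* × SE = 2.634914 × 0.0145 = 0.03821.
CI: 0.0254 ± 0.03821 → (-0.013, 0.064).
With 99% confidence, each one-unit increase in fertilizer application rate is associated with a change of between -0.013 and 0.064 tonnes/ha in crop yield.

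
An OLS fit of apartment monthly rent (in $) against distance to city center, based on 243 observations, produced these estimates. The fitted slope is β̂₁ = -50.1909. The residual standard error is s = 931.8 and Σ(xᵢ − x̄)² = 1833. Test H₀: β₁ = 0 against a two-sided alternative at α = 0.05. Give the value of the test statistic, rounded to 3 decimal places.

SE(β̂₁) = s/√Sₓₓ = 931.8/√1833 = 21.7641.
t = -50.1909 / 21.7641 = -2.306.
df = n − 2 = 241.
Two-sided p ≈ 0.0220, which is < 0.05, so reject H₀.
There is evidence that distance to city center is associated with apartment monthly rent.

t = -2.306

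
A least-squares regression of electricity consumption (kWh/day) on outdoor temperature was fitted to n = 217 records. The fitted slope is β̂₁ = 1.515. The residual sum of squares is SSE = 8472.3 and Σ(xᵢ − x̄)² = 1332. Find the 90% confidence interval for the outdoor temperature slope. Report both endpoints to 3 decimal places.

MSE = SSE/(n − 2) = 8472.3/215 = 39.406.
SE(β̂₁) = √(MSE/Sₓₓ) = √(39.406/1332) = 0.172.
df = n − 2 = 215.
t* = t_{0.05, 215} = 1.651972.
Margin = t* × SE = 1.651972 × 0.172 = 0.28414.
CI: 1.515 ± 0.28414 → (1.231, 1.799).
With 90% confidence, each one-unit increase in outdoor temperature is associated with a change of between 1.231 and 1.799 kWh/day in electricity consumption.

(1.231, 1.799)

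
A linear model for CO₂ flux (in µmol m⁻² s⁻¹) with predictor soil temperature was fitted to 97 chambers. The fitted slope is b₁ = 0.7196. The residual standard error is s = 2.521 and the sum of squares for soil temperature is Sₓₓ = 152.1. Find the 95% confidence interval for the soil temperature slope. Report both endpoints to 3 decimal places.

SE(b₁) = s/√Sₓₓ = 2.521/√152.1 = 0.204413.
df = n − 2 = 95.
t* = t_{0.025, 95} = 1.985251.
Margin = t* × SE = 1.985251 × 0.204413 = 0.40581.
CI: 0.7196 ± 0.40581 → (0.314, 1.125).
With 95% confidence, each one-unit increase in soil temperature is associated with a change of between 0.314 and 1.125 µmol m⁻² s⁻¹ in CO₂ flux.

(0.314, 1.125)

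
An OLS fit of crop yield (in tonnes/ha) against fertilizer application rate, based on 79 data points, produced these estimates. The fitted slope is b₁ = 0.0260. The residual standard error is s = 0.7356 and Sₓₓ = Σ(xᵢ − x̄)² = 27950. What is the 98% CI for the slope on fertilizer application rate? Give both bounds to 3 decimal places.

SE(b₁) = s/√Sₓₓ = 0.7356/√27950 = 0.00439998.
df = n − 2 = 77.
t* = t_{0.01, 77} = 2.375757.
Margin = t* × SE = 2.375757 × 0.00439998 = 0.01045.
CI: 0.0260 ± 0.01045 → (0.016, 0.036).
With 98% confidence, each one-unit increase in fertilizer application rate is associated with a change of between 0.016 and 0.036 tonnes/ha in crop yield.

(0.016, 0.036)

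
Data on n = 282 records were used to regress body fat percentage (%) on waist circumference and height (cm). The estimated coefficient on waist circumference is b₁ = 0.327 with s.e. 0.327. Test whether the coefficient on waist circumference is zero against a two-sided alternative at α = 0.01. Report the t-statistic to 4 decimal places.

t = 1.0000

H₀: β₁ = 0 vs H₁: β₁ ≠ 0.
t = (b₁ − β₁⁰)/SE = 0.327 / 0.327 = 1.0000.
df = n − k − 1 = 282 − 2 − 1 = 279.
Two-sided p ≈ 0.3182, which is ≥ 0.01, so fail to reject H₀.
The data do not give significant evidence of an association between waist circumference and body fat percentage, after adjusting for the other predictors.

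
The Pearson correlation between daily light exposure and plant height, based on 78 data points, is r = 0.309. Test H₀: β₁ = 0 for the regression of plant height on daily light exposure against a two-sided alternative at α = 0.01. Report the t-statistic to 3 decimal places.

t = r·√(n − 2)/√(1 − r²) = 0.309·√76/√0.904519 = 2.832.
df = n − 2 = 76.
Two-sided p ≈ 0.0059, which is < 0.01, so reject H₀.
There is evidence of a linear association between daily light exposure and plant height.

t = 2.832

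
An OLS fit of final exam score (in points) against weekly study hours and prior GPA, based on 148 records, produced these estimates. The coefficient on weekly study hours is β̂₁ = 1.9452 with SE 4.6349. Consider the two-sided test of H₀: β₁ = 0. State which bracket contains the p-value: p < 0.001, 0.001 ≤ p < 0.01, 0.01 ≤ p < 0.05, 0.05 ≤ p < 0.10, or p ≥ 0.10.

t = 1.9452 / 4.6349 = 0.420.
df = n − k − 1 = 148 − 2 − 1 = 145.
Two-sided p = 2·P(T_{145} > |t|) ≈ 0.6753.
So p ≥ 0.10.

p ≥ 0.10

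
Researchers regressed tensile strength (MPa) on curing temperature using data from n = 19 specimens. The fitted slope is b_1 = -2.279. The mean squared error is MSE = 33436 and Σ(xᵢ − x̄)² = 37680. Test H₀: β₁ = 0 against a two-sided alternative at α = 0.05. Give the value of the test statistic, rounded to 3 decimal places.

t = -2.419

SE(b_1) = √(MSE/Sₓₓ) = √(33436/37680) = 0.942002.
t = -2.279 / 0.942002 = -2.419.
df = n − 2 = 17.
Two-sided p ≈ 0.0270, which is < 0.05, so reject H₀.
There is evidence that curing temperature is associated with tensile strength.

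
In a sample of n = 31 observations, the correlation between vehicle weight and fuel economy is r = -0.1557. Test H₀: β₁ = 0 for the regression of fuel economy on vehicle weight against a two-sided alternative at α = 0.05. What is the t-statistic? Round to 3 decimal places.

t = r·√(n − 2)/√(1 − r²) = -0.1557·√29/√0.975758 = -0.849.
df = n − 2 = 29.
Two-sided p ≈ 0.4029, which is ≥ 0.05, so fail to reject H₀.
The data do not give significant evidence of a linear association between vehicle weight and fuel economy.

t = -0.849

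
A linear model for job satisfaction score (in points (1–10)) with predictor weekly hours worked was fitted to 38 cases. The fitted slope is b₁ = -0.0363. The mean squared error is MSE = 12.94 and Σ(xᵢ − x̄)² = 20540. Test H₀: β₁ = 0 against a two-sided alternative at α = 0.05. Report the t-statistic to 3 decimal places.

t = -1.446

SE(b₁) = √(MSE/Sₓₓ) = √(12.94/20540) = 0.0250996.
t = -0.0363 / 0.0250996 = -1.446.
df = n − 2 = 36.
Two-sided p ≈ 0.1568, which is ≥ 0.05, so fail to reject H₀.
The data do not give significant evidence of an association between weekly hours worked and job satisfaction score.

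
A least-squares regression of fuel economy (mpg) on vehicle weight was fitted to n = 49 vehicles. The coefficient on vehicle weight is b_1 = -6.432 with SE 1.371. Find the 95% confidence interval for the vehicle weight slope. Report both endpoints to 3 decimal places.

df = n − 2 = 49 − 2 = 47.
t* = t_{0.025, 47} = 2.011741.
Margin = t* × SE = 2.011741 × 1.371 = 2.75810.
CI: -6.432 ± 2.75810 → (-9.190, -3.674).
With 95% confidence, each one-unit increase in vehicle weight is associated with a change of between -9.190 and -3.674 mpg in fuel economy.

(-9.190, -3.674)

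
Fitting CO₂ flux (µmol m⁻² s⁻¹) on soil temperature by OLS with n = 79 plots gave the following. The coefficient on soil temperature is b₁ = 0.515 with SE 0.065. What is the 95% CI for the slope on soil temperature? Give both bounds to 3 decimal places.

df = n − 2 = 79 − 2 = 77.
t* = t_{0.025, 77} = 1.991254.
Margin = t* × SE = 1.991254 × 0.065 = 0.12943.
CI: 0.515 ± 0.12943 → (0.386, 0.644).
With 95% confidence, each one-unit increase in soil temperature is associated with a change of between 0.386 and 0.644 µmol m⁻² s⁻¹ in CO₂ flux.

(0.386, 0.644)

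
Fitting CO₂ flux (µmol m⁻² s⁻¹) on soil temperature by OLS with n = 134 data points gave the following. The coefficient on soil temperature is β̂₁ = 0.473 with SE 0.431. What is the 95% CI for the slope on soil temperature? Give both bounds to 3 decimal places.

df = n − 2 = 134 − 2 = 132.
t* = t_{0.025, 132} = 1.978099.
Margin = t* × SE = 1.978099 × 0.431 = 0.85256.
CI: 0.473 ± 0.85256 → (-0.380, 1.326).
With 95% confidence, each one-unit increase in soil temperature is associated with a change of between -0.380 and 1.326 µmol m⁻² s⁻¹ in CO₂ flux.

(-0.380, 1.326)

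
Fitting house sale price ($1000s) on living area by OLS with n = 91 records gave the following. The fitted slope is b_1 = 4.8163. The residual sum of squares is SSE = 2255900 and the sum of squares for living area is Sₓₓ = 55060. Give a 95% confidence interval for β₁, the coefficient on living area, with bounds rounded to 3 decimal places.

MSE = SSE/(n − 2) = 2255900/89 = 25347.2.
SE(b_1) = √(MSE/Sₓₓ) = √(25347.2/55060) = 0.678495.
df = n − 2 = 89.
t* = t_{0.025, 89} = 1.986979.
Margin = t* × SE = 1.986979 × 0.678495 = 1.34816.
CI: 4.8163 ± 1.34816 → (3.468, 6.164).
With 95% confidence, each one-unit increase in living area is associated with a change of between 3.468 and 6.164 $1000s in house sale price.

(3.468, 6.164)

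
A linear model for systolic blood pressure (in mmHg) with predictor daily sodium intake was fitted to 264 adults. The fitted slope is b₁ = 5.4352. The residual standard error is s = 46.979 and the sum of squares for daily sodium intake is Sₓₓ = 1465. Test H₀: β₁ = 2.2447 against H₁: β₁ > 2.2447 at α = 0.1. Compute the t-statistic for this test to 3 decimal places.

t = 2.599

SE(b₁) = s/√Sₓₓ = 46.979/√1465 = 1.2274.
t = (5.4352 − 2.2447) / 1.2274 = 2.599.
df = n − 2 = 262.
One-sided p ≈ 0.0049, which is < 0.1, so reject H₀.
There is evidence that the true slope on daily sodium intake exceeds 2.2447 mmHg per unit.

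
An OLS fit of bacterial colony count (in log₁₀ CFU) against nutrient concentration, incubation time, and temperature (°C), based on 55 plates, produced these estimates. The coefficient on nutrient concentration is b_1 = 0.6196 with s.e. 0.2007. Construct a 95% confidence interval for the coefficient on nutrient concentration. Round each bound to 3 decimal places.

(0.217, 1.023)

df = n − k − 1 = 55 − 3 − 1 = 51.
t* = t_{0.025, 51} = 2.007584.
Margin = t* × SE = 2.007584 × 0.2007 = 0.40292.
CI: 0.6196 ± 0.40292 → (0.217, 1.023).
With 95% confidence, each one-unit increase in nutrient concentration is associated with a change of between 0.217 and 1.023 log₁₀ CFU in bacterial colony count, holding the other predictors fixed.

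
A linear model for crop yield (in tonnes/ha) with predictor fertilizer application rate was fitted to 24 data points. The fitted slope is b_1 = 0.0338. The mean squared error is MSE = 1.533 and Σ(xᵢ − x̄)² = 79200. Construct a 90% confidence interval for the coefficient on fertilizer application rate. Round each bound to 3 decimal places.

SE(b_1) = √(MSE/Sₓₓ) = √(1.533/79200) = 0.00439955.
df = n − 2 = 22.
t* = t_{0.05, 22} = 1.717144.
Margin = t* × SE = 1.717144 × 0.00439955 = 0.00755.
CI: 0.0338 ± 0.00755 → (0.026, 0.041).
With 90% confidence, each one-unit increase in fertilizer application rate is associated with a change of between 0.026 and 0.041 tonnes/ha in crop yield.

(0.026, 0.041)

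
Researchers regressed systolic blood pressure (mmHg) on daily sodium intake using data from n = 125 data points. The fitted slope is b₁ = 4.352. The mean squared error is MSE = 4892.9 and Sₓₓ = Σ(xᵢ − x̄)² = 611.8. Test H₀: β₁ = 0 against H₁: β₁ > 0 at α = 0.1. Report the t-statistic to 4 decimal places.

SE(b₁) = √(MSE/Sₓₓ) = √(4892.9/611.8) = 2.82799.
t = 4.352 / 2.82799 = 1.5389.
df = n − 2 = 123.
One-sided p ≈ 0.0632, which is < 0.1, so reject H₀.
There is evidence that the true slope on daily sodium intake is positive.

t = 1.5389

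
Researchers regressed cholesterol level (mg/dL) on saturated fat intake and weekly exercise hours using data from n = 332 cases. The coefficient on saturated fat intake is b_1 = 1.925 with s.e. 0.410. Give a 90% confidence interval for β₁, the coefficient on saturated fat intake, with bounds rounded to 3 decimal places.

(1.249, 2.601)

df = n − k − 1 = 332 − 2 − 1 = 329.
t* = t_{0.05, 329} = 1.649498.
Margin = t* × SE = 1.649498 × 0.410 = 0.67629.
CI: 1.925 ± 0.67629 → (1.249, 2.601).
With 90% confidence, each one-unit increase in saturated fat intake is associated with a change of between 1.249 and 2.601 mg/dL in cholesterol level, holding the other predictors fixed.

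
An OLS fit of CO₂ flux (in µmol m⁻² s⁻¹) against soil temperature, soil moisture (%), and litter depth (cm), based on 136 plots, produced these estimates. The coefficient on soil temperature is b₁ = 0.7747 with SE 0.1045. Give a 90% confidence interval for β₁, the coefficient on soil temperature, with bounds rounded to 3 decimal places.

df = n − k − 1 = 136 − 3 − 1 = 132.
t* = t_{0.05, 132} = 1.656479.
Margin = t* × SE = 1.656479 × 0.1045 = 0.17310.
CI: 0.7747 ± 0.17310 → (0.602, 0.948).
With 90% confidence, each one-unit increase in soil temperature is associated with a change of between 0.602 and 0.948 µmol m⁻² s⁻¹ in CO₂ flux, holding the other predictors fixed.

(0.602, 0.948)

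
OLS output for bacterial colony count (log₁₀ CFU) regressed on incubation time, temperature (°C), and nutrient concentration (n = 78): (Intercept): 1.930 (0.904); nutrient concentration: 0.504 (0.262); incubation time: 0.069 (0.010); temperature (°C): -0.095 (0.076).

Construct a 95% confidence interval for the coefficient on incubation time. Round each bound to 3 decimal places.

Read off: b = 0.069, SE = 0.010 for incubation time.
df = n − k − 1 = 78 − 3 − 1 = 74.
t* = t_{0.025, 74} = 1.992543.
Margin = t* × SE = 1.992543 × 0.010 = 0.01993.
CI: 0.069 ± 0.01993 → (0.049, 0.089).

(0.049, 0.089)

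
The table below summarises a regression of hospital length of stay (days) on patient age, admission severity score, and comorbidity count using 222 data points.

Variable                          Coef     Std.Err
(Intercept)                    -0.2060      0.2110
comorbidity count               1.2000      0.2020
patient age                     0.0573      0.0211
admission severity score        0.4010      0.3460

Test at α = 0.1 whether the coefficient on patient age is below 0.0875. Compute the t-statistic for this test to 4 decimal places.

Read off: b = 0.0573, SE = 0.0211 for patient age.
H₀: β₁ = 0.0875 vs H₁: β₁ < 0.0875.
t = (0.0573 − 0.0875) / 0.0211 = -1.4313.
df = n − k − 1 = 222 − 3 − 1 = 218.
One-sided p ≈ 0.0769, which is < 0.1, so reject H₀.
There is evidence that the true slope on patient age is below 0.0875 days per unit, holding the other predictors fixed.

t = -1.4313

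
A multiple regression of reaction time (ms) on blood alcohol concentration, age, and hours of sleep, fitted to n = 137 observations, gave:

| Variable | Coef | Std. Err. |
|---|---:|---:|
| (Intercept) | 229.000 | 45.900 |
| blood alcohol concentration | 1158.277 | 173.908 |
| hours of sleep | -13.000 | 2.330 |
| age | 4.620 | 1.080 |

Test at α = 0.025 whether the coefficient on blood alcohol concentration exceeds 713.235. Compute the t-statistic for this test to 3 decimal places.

Read off: b = 1158.277, SE = 173.908 for blood alcohol concentration.
H₀: β₁ = 713.235 vs H₁: β₁ > 713.235.
t = (1158.277 − 713.235) / 173.908 = 2.559.
df = n − k − 1 = 137 − 3 − 1 = 133.
One-sided p ≈ 0.0058, which is < 0.025, so reject H₀.
There is evidence that the true slope on blood alcohol concentration exceeds 713.235 ms per unit, holding the other predictors fixed.

t = 2.559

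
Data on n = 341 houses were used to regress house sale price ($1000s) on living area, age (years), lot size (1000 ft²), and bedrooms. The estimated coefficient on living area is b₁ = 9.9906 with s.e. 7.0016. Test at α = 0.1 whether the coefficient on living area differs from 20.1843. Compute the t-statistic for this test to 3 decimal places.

H₀: β₁ = 20.1843 vs H₁: β₁ ≠ 20.1843.
t = (b₁ − β₁⁰)/SE = (9.9906 − 20.1843) / 7.0016 = -1.456.
df = n − k − 1 = 341 − 4 − 1 = 336.
Two-sided p ≈ 0.1464, which is ≥ 0.1, so fail to reject H₀.
The data are consistent with a true slope of 20.1843 $1000s per unit of living area, holding the other predictors fixed.

t = -1.456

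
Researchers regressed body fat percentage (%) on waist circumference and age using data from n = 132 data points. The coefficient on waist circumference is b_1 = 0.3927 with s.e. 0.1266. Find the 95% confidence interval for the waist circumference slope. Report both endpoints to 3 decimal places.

df = n − k − 1 = 132 − 2 − 1 = 129.
t* = t_{0.025, 129} = 1.978524.
Margin = t* × SE = 1.978524 × 0.1266 = 0.25048.
CI: 0.3927 ± 0.25048 → (0.142, 0.643).
With 95% confidence, each one-unit increase in waist circumference is associated with a change of between 0.142 and 0.643 % in body fat percentage, holding the other predictors fixed.

(0.142, 0.643)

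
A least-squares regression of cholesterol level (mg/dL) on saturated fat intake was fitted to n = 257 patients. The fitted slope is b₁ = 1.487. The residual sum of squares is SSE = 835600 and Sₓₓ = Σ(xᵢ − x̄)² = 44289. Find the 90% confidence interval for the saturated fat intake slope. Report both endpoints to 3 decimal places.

MSE = SSE/(n − 2) = 835600/255 = 3276.86.
SE(b₁) = √(MSE/Sₓₓ) = √(3276.86/44289) = 0.272008.
df = n − 2 = 255.
t* = t_{0.05, 255} = 1.650851.
Margin = t* × SE = 1.650851 × 0.272008 = 0.44904.
CI: 1.487 ± 0.44904 → (1.038, 1.936).
With 90% confidence, each one-unit increase in saturated fat intake is associated with a change of between 1.038 and 1.936 mg/dL in cholesterol level.

(1.038, 1.936)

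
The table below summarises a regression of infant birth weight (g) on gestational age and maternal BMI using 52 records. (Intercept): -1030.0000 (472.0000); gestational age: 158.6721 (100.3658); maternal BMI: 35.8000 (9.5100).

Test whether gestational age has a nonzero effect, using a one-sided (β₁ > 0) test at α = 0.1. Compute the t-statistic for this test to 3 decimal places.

t = 1.581

Read off: b = 158.6721, SE = 100.3658 for gestational age.
H₀: β₁ = 0 vs H₁: β₁ > 0.
t = 158.6721 / 100.3658 = 1.581.
df = n − k − 1 = 52 − 2 − 1 = 49.
One-sided p ≈ 0.0602, which is < 0.1, so reject H₀.
There is evidence that the true slope on gestational age is positive, holding the other predictors fixed.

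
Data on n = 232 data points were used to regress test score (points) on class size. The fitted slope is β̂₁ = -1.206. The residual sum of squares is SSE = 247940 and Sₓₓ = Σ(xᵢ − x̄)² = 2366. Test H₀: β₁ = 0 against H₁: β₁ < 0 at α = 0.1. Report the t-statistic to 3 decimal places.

t = -1.787

MSE = SSE/(n − 2) = 247940/230 = 1078.
SE(β̂₁) = √(MSE/Sₓₓ) = √(1078/2366) = 0.674997.
t = -1.206 / 0.674997 = -1.787.
df = n − 2 = 230.
One-sided p ≈ 0.0377, which is < 0.1, so reject H₀.
There is evidence that the true slope on class size is negative.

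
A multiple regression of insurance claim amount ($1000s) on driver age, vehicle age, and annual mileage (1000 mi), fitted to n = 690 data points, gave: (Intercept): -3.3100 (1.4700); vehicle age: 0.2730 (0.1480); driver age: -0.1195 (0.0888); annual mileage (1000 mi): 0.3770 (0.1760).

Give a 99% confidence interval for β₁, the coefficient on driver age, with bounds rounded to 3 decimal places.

Read off: b = -0.1195, SE = 0.0888 for driver age.
df = n − k − 1 = 690 − 3 − 1 = 686.
t* = t_{0.005, 686} = 2.583015.
Margin = t* × SE = 2.583015 × 0.0888 = 0.22937.
CI: -0.1195 ± 0.22937 → (-0.349, 0.110).

(-0.349, 0.110)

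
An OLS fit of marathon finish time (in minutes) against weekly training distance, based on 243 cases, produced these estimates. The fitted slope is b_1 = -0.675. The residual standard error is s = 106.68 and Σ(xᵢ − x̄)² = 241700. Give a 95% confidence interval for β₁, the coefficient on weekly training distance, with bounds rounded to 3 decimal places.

SE(b_1) = s/√Sₓₓ = 106.68/√241700 = 0.216992.
df = n − 2 = 241.
t* = t_{0.025, 241} = 1.969856.
Margin = t* × SE = 1.969856 × 0.216992 = 0.42744.
CI: -0.675 ± 0.42744 → (-1.102, -0.248).
With 95% confidence, each one-unit increase in weekly training distance is associated with a change of between -1.102 and -0.248 minutes in marathon finish time.

(-1.102, -0.248)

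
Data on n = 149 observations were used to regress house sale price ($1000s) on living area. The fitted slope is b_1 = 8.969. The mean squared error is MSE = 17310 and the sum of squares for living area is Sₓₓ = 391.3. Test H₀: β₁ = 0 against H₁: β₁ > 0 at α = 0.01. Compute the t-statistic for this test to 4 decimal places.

t = 1.3485

SE(b_1) = √(MSE/Sₓₓ) = √(17310/391.3) = 6.6511.
t = 8.969 / 6.6511 = 1.3485.
df = n − 2 = 147.
One-sided p ≈ 0.0898, which is ≥ 0.01, so fail to reject H₀.
The data do not give significant evidence that the true slope on living area is positive.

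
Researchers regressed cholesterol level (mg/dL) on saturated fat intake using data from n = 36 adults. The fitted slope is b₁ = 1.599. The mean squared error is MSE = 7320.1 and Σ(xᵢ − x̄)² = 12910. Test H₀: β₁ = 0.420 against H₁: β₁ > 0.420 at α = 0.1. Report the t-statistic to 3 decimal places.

SE(b₁) = √(MSE/Sₓₓ) = √(7320.1/12910) = 0.753001.
t = (1.599 − 0.420) / 0.753001 = 1.566.
df = n − 2 = 34.
One-sided p ≈ 0.0633, which is < 0.1, so reject H₀.
There is evidence that the true slope on saturated fat intake exceeds 0.420 mg/dL per unit.

t = 1.566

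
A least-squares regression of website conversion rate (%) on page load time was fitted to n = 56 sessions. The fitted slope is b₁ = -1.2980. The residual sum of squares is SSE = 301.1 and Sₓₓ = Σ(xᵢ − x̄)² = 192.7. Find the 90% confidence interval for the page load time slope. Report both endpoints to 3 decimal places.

(-1.583, -1.013)

MSE = SSE/(n − 2) = 301.1/54 = 5.57593.
SE(b₁) = √(MSE/Sₓₓ) = √(5.57593/192.7) = 0.170105.
df = n − 2 = 54.
t* = t_{0.05, 54} = 1.673565.
Margin = t* × SE = 1.673565 × 0.170105 = 0.28468.
CI: -1.2980 ± 0.28468 → (-1.583, -1.013).
With 90% confidence, each one-unit increase in page load time is associated with a change of between -1.583 and -1.013 % in website conversion rate.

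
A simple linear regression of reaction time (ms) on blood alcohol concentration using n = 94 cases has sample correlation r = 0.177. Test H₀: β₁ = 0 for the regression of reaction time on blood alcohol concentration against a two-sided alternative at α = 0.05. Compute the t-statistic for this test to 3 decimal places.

t = 1.725

t = r·√(n − 2)/√(1 − r²) = 0.177·√92/√0.968671 = 1.725.
df = n − 2 = 92.
Two-sided p ≈ 0.0879, which is ≥ 0.05, so fail to reject H₀.
The data do not give significant evidence of a linear association between blood alcohol concentration and reaction time.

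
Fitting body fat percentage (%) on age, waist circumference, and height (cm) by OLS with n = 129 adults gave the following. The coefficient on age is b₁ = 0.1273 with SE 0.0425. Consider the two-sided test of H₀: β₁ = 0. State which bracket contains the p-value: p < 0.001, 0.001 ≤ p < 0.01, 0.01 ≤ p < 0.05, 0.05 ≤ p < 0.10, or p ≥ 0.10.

0.001 ≤ p < 0.01

t = 0.1273 / 0.0425 = 2.995.
df = n − k − 1 = 129 − 3 − 1 = 125.
Two-sided p = 2·P(T_{125} > |t|) ≈ 0.0033.
So 0.001 ≤ p < 0.01.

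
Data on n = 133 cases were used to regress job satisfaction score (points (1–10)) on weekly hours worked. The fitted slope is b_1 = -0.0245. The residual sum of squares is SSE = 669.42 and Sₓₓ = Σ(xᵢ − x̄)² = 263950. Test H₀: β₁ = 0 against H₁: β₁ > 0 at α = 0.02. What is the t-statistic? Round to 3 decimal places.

t = -5.568

MSE = SSE/(n − 2) = 669.42/131 = 5.11008.
SE(b_1) = √(MSE/Sₓₓ) = √(5.11008/263950) = 0.0044.
t = -0.0245 / 0.0044 = -5.568.
df = n − 2 = 131.
One-sided p ≈ 1.0000, which is ≥ 0.02, so fail to reject H₀.
The data do not give significant evidence that the true slope on weekly hours worked is positive.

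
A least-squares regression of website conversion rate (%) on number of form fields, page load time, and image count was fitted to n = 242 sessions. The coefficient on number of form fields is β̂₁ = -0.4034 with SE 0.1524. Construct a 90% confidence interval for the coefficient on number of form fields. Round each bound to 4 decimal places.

df = n − k − 1 = 242 − 3 − 1 = 238.
t* = t_{0.05, 238} = 1.651281.
Margin = t* × SE = 1.651281 × 0.1524 = 0.251655.
CI: -0.4034 ± 0.251655 → (-0.6551, -0.1517).
With 90% confidence, each one-unit increase in number of form fields is associated with a change of between -0.6551 and -0.1517 % in website conversion rate, holding the other predictors fixed.

(-0.6551, -0.1517)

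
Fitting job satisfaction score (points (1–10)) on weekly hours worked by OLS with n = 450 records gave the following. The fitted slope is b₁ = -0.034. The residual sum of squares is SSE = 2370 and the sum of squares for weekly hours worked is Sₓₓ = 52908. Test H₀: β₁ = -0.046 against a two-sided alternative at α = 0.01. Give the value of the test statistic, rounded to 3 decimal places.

MSE = SSE/(n − 2) = 2370/448 = 5.29018.
SE(b₁) = √(MSE/Sₓₓ) = √(5.29018/52908) = 0.00999941.
t = (-0.034 − (-0.046)) / 0.00999941 = 1.200.
df = n − 2 = 448.
Two-sided p ≈ 0.2307, which is ≥ 0.01, so fail to reject H₀.
The data are consistent with a true slope of -0.046 points (1–10) per unit of weekly hours worked.

t = 1.200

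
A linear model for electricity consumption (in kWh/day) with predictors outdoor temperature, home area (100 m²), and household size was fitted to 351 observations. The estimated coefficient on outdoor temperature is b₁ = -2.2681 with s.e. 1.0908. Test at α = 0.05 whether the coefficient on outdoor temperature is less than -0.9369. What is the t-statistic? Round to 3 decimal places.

t = -1.220

H₀: β₁ = -0.9369 vs H₁: β₁ < -0.9369.
t = (b₁ − β₁⁰)/SE = (-2.2681 − (-0.9369)) / 1.0908 = -1.220.
df = n − k − 1 = 351 − 3 − 1 = 347.
One-sided p ≈ 0.1116, which is ≥ 0.05, so fail to reject H₀.
The data do not give significant evidence that the true slope on outdoor temperature is below -0.9369 kWh/day per unit, holding the other predictors fixed.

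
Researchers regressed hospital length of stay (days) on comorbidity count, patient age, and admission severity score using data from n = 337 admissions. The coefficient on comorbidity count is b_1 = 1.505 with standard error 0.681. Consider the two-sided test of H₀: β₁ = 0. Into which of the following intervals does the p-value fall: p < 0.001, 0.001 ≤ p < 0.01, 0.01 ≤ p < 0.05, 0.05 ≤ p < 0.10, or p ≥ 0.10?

0.01 ≤ p < 0.05

t = 1.505 / 0.681 = 2.210.
df = n − k − 1 = 337 − 3 − 1 = 333.
Two-sided p = 2·P(T_{333} > |t|) ≈ 0.0278.
So 0.01 ≤ p < 0.05.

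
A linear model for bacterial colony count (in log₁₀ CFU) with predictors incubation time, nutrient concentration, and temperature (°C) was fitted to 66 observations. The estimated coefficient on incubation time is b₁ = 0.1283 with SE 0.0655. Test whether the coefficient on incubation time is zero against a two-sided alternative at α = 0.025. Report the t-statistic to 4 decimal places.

H₀: β₁ = 0 vs H₁: β₁ ≠ 0.
t = (b₁ − β₁⁰)/SE = 0.1283 / 0.0655 = 1.9588.
df = n − k − 1 = 66 − 3 − 1 = 62.
Two-sided p ≈ 0.0546, which is ≥ 0.025, so fail to reject H₀.
The data do not give significant evidence of an association between incubation time and bacterial colony count, after adjusting for the other predictors.

t = 1.9588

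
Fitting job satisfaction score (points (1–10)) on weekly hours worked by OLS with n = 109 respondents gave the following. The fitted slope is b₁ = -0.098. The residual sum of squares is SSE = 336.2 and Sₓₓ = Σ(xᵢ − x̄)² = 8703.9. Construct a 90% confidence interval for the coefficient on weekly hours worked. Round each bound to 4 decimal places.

MSE = SSE/(n − 2) = 336.2/107 = 3.14206.
SE(b₁) = √(MSE/Sₓₓ) = √(3.14206/8703.9) = 0.0189998.
df = n − 2 = 107.
t* = t_{0.05, 107} = 1.659219.
Margin = t* × SE = 1.659219 × 0.0189998 = 0.031525.
CI: -0.098 ± 0.031525 → (-0.1295, -0.0665).
With 90% confidence, each one-unit increase in weekly hours worked is associated with a change of between -0.1295 and -0.0665 points (1–10) in job satisfaction score.

(-0.1295, -0.0665)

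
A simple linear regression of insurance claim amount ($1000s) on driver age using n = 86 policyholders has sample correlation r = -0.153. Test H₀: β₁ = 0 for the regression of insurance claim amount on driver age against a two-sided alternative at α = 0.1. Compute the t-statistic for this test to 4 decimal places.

t = r·√(n − 2)/√(1 − r²) = -0.153·√84/√0.976591 = -1.4190.
df = n − 2 = 84.
Two-sided p ≈ 0.1596, which is ≥ 0.1, so fail to reject H₀.
The data do not give significant evidence of a linear association between driver age and insurance claim amount.

t = -1.4190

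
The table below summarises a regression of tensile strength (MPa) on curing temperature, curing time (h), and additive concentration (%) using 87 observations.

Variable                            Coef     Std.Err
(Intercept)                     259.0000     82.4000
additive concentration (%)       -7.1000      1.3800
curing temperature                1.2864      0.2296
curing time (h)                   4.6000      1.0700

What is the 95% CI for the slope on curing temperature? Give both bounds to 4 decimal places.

(0.8297, 1.7431)

Read off: b = 1.2864, SE = 0.2296 for curing temperature.
df = n − k − 1 = 87 − 3 − 1 = 83.
t* = t_{0.025, 83} = 1.98896.
Margin = t* × SE = 1.98896 × 0.2296 = 0.456665.
CI: 1.2864 ± 0.456665 → (0.8297, 1.7431).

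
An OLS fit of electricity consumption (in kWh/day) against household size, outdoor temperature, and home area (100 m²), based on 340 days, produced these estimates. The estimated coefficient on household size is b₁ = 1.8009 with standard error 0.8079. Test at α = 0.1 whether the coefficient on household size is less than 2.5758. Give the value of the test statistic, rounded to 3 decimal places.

H₀: β₁ = 2.5758 vs H₁: β₁ < 2.5758.
t = (b₁ − β₁⁰)/SE = (1.8009 − 2.5758) / 0.8079 = -0.959.
df = n − k − 1 = 340 − 3 − 1 = 336.
One-sided p ≈ 0.1691, which is ≥ 0.1, so fail to reject H₀.
The data do not give significant evidence that the true slope on household size is below 2.5758 kWh/day per unit, holding the other predictors fixed.

t = -0.959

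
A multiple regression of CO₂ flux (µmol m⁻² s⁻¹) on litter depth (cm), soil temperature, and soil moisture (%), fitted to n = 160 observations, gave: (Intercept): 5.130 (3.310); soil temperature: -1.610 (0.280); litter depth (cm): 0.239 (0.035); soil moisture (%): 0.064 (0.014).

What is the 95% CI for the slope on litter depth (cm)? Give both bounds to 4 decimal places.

(0.1699, 0.3081)

Read off: b = 0.239, SE = 0.035 for litter depth (cm).
df = n − k − 1 = 160 − 3 − 1 = 156.
t* = t_{0.025, 156} = 1.975288.
Margin = t* × SE = 1.975288 × 0.035 = 0.069135.
CI: 0.239 ± 0.069135 → (0.1699, 0.3081).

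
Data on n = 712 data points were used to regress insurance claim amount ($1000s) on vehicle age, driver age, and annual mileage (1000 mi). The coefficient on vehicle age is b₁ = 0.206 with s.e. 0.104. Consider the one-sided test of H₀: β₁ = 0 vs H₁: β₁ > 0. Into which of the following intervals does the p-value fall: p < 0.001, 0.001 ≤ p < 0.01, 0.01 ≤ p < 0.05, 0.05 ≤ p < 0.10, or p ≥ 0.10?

t = 0.206 / 0.104 = 1.981.
df = n − k − 1 = 712 − 3 − 1 = 708.
One-sided p = P(T_{708} > t) ≈ 0.0240.
So 0.01 ≤ p < 0.05.

0.01 ≤ p < 0.05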